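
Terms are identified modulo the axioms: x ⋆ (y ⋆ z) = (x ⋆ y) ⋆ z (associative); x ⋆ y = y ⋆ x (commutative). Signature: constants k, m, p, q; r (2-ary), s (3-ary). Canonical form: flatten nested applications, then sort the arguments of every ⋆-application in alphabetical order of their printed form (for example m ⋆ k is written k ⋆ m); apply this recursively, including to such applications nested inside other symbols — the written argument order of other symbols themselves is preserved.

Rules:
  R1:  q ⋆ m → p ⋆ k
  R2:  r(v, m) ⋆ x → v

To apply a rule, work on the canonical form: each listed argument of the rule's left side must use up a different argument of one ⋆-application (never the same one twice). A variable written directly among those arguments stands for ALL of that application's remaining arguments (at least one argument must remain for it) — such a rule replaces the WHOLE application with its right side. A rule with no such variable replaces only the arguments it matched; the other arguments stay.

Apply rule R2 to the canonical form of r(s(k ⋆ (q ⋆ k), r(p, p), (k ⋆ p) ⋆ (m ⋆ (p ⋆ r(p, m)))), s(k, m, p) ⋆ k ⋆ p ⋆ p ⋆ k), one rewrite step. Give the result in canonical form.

Answer: r(s(k ⋆ k ⋆ q, r(p, p), p), k ⋆ k ⋆ p ⋆ p ⋆ s(k, m, p))

Derivation:
Canonical form:  r(s(k ⋆ k ⋆ q, r(p, p), k ⋆ m ⋆ p ⋆ p ⋆ r(p, m)), k ⋆ k ⋆ p ⋆ p ⋆ s(k, m, p))
Match R2:  consume r(p, m);  v := p, x := k ⋆ m ⋆ p ⋆ p
Every leftover argument binds to the variable; the entire application is replaced.
Result:  r(s(k ⋆ k ⋆ q, r(p, p), p), k ⋆ k ⋆ p ⋆ p ⋆ s(k, m, p))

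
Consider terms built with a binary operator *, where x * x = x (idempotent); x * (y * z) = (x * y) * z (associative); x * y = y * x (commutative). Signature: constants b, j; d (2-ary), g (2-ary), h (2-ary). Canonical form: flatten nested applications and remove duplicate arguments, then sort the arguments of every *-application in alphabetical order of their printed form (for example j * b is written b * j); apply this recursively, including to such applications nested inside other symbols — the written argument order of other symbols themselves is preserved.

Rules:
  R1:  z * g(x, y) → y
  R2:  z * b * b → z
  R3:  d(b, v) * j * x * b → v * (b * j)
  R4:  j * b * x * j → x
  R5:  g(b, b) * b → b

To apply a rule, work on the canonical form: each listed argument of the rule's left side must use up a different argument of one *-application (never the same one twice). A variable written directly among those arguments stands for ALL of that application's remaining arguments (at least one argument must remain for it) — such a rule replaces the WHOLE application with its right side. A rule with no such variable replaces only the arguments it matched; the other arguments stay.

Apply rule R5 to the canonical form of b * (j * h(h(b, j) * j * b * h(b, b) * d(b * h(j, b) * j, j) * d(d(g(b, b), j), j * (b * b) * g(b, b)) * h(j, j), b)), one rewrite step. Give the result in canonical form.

Answer: b * h(b * d(b * h(j, b) * j, j) * d(d(g(b, b), j), b * j) * h(b, b) * h(b, j) * h(j, j) * j, b) * j

Derivation:
Canonical form:  b * h(b * d(b * h(j, b) * j, j) * d(d(g(b, b), j), b * g(b, b) * j) * h(b, b) * h(b, j) * h(j, j) * j, b) * j
Apply R5:  consuming b, g(b, b)
Giving:  b * h(b * d(b * h(j, b) * j, j) * d(d(g(b, b), j), b * j) * h(b, b) * h(b, j) * h(j, j) * j, b) * j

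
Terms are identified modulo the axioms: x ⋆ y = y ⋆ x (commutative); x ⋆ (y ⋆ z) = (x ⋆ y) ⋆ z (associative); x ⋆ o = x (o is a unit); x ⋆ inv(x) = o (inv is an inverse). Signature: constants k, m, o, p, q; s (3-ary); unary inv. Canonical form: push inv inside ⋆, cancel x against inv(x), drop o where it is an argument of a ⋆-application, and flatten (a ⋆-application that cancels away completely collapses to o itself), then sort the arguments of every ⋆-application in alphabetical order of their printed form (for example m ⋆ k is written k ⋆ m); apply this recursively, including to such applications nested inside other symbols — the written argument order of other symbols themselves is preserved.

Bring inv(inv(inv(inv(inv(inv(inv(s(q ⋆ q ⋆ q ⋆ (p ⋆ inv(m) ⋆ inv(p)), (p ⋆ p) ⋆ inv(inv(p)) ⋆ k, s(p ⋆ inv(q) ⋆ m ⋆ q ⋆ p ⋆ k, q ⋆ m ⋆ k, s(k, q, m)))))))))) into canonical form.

Push inv inside:  distribute inv over ⋆ and collapse double inv
Collect:  inv(s(inv(m) ⋆ q ⋆ q ⋆ q, k ⋆ p ⋆ p ⋆ p, s(k ⋆ m ⋆ p ⋆ p, k ⋆ m ⋆ q, s(k, q, m))))

Answer: inv(s(inv(m) ⋆ q ⋆ q ⋆ q, k ⋆ p ⋆ p ⋆ p, s(k ⋆ m ⋆ p ⋆ p, k ⋆ m ⋆ q, s(k, q, m))))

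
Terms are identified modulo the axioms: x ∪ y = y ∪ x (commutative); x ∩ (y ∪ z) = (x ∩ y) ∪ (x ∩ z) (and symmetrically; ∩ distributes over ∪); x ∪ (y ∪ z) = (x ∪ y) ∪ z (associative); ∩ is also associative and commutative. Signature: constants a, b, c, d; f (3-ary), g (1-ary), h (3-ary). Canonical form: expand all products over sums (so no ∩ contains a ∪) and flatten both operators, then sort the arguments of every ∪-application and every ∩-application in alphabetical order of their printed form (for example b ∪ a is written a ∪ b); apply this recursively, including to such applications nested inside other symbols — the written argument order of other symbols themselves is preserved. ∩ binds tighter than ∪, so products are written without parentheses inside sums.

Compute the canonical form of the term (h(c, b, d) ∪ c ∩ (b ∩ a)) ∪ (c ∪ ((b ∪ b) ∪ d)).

Un-nest:  h(c, b, d) ∪ a ∩ b ∩ c ∪ c ∪ b ∪ b ∪ d
Sort arguments:  a ∩ b ∩ c ∪ b ∪ b ∪ c ∪ d ∪ h(c, b, d)

Answer: a ∩ b ∩ c ∪ b ∪ b ∪ c ∪ d ∪ h(c, b, d)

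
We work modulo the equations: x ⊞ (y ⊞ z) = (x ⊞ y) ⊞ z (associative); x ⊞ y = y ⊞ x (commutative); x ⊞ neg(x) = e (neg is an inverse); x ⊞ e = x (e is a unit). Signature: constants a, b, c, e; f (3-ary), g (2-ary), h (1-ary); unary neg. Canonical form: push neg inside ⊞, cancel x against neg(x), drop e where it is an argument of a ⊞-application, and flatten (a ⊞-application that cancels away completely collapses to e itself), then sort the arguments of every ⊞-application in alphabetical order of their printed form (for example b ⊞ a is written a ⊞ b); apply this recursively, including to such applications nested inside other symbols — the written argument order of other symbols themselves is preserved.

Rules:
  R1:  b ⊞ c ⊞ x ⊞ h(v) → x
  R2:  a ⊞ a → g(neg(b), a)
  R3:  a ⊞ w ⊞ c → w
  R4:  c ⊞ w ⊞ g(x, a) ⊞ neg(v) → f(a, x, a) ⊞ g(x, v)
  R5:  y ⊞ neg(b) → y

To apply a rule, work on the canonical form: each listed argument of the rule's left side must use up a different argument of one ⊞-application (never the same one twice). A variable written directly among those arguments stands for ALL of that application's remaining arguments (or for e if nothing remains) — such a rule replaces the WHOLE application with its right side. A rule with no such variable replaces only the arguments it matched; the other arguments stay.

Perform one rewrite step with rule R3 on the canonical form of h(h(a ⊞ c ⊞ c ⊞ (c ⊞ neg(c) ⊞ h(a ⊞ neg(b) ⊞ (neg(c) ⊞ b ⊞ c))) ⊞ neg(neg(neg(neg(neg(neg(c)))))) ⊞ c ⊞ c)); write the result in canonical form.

Answer: h(h(c ⊞ c ⊞ c ⊞ c ⊞ h(a)))

Derivation:
Canonical form:  h(h(a ⊞ c ⊞ c ⊞ c ⊞ c ⊞ c ⊞ h(a)))
R3 matches:  uses a, c;  w := c ⊞ c ⊞ c ⊞ c ⊞ h(a)
The variable takes the whole remainder — replace the entire application.
Giving:  h(h(c ⊞ c ⊞ c ⊞ c ⊞ h(a)))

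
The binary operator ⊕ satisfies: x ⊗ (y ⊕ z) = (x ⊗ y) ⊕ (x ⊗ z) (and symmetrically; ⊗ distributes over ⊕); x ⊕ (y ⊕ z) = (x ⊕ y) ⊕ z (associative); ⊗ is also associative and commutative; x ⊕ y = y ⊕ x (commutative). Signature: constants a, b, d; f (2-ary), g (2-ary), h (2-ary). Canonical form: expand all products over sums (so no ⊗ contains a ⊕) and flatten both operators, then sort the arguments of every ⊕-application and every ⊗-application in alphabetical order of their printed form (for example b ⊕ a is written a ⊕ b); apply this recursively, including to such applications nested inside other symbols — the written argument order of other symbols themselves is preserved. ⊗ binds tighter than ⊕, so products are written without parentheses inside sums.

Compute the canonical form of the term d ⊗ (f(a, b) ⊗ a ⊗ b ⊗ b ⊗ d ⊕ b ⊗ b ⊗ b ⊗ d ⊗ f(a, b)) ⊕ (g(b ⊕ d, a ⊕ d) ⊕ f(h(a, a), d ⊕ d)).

Answer: a ⊗ b ⊗ b ⊗ d ⊗ d ⊗ f(a, b) ⊕ b ⊗ b ⊗ b ⊗ d ⊗ d ⊗ f(a, b) ⊕ f(h(a, a), d ⊕ d) ⊕ g(b ⊕ d, a ⊕ d)

Derivation:
Expand products over sums:  a ⊗ b ⊗ b ⊗ d ⊗ d ⊗ f(a, b) ⊕ b ⊗ b ⊗ b ⊗ d ⊗ d ⊗ f(a, b) ⊕ g(b ⊕ d, a ⊕ d) ⊕ f(h(a, a), d ⊕ d)
Order the arguments:  a ⊗ b ⊗ b ⊗ d ⊗ d ⊗ f(a, b) ⊕ b ⊗ b ⊗ b ⊗ d ⊗ d ⊗ f(a, b) ⊕ f(h(a, a), d ⊕ d) ⊕ g(b ⊕ d, a ⊕ d)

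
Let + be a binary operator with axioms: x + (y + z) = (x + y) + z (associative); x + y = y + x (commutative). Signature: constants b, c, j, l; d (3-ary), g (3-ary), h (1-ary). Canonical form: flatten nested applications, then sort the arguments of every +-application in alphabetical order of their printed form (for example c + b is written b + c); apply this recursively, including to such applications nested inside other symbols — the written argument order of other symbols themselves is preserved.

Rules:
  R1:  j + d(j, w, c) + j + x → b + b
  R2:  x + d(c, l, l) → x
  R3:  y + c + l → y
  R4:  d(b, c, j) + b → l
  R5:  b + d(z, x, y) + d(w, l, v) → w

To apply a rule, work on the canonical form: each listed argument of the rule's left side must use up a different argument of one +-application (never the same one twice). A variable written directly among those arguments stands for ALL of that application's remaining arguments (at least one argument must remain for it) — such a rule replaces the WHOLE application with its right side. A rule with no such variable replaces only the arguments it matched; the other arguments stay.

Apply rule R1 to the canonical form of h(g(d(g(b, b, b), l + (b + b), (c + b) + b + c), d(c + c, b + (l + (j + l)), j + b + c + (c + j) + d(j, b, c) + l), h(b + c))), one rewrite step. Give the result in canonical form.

Answer: h(g(d(g(b, b, b), b + b + l, b + b + c + c), d(c + c, b + j + l + l, b + b), h(b + c)))

Derivation:
Canonical form:  h(g(d(g(b, b, b), b + b + l, b + b + c + c), d(c + c, b + j + l + l, b + c + c + d(j, b, c) + j + j + l), h(b + c)))
Apply R1:  consuming d(j, b, c), j, j;  w := b, x := b + c + c + l
Every leftover argument binds to the variable; the entire application is replaced.
New term:  h(g(d(g(b, b, b), b + b + l, b + b + c + c), d(c + c, b + j + l + l, b + b), h(b + c)))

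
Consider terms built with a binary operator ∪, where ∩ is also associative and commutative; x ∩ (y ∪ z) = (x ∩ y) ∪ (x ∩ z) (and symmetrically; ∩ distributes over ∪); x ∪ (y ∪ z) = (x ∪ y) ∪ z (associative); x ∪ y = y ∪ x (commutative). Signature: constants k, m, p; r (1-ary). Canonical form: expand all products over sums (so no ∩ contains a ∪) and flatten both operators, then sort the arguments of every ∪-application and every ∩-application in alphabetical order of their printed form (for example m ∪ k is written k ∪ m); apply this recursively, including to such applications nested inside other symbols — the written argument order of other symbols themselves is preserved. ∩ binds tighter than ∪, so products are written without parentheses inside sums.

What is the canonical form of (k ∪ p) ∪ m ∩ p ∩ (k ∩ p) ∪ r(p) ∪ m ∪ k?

Answer: k ∪ k ∪ k ∩ m ∩ p ∩ p ∪ m ∪ p ∪ r(p)

Derivation:
Merge nested applications:  k ∪ p ∪ k ∩ m ∩ p ∩ p ∪ r(p) ∪ m ∪ k
Sort arguments:  k ∪ k ∪ k ∩ m ∩ p ∩ p ∪ m ∪ p ∪ r(p)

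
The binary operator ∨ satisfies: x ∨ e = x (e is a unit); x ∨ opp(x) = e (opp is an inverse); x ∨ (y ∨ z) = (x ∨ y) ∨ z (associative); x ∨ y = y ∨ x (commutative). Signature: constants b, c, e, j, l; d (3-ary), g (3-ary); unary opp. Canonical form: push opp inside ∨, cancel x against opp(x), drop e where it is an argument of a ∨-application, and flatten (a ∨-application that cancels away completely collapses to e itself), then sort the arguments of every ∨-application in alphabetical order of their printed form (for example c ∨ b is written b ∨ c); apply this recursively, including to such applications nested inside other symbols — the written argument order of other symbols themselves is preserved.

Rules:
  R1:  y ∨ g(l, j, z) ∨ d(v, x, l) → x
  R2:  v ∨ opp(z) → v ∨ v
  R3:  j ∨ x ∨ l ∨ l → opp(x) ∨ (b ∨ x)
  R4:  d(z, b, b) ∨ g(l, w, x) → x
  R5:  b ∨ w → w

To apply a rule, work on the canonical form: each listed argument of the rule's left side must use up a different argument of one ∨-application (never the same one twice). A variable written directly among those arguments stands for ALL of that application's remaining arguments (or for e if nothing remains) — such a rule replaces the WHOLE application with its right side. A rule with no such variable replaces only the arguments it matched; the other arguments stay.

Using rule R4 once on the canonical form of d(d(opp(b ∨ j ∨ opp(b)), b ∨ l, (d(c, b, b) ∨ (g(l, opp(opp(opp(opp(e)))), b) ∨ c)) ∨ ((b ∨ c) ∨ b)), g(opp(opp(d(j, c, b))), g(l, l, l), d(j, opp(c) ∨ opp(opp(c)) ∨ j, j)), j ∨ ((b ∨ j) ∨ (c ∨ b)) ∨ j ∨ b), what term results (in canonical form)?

Answer: d(d(opp(j), b ∨ l, b ∨ b ∨ b ∨ c ∨ c), g(d(j, c, b), g(l, l, l), d(j, j, j)), b ∨ b ∨ b ∨ c ∨ j ∨ j ∨ j)

Derivation:
Canonical form:  d(d(opp(j), b ∨ l, b ∨ b ∨ c ∨ c ∨ d(c, b, b) ∨ g(l, e, b)), g(d(j, c, b), g(l, l, l), d(j, j, j)), b ∨ b ∨ b ∨ c ∨ j ∨ j ∨ j)
R4 matches:  uses d(c, b, b), g(l, e, b);  w := e, x := b, z := c
New term:  d(d(opp(j), b ∨ l, b ∨ b ∨ b ∨ c ∨ c), g(d(j, c, b), g(l, l, l), d(j, j, j)), b ∨ b ∨ b ∨ c ∨ j ∨ j ∨ j)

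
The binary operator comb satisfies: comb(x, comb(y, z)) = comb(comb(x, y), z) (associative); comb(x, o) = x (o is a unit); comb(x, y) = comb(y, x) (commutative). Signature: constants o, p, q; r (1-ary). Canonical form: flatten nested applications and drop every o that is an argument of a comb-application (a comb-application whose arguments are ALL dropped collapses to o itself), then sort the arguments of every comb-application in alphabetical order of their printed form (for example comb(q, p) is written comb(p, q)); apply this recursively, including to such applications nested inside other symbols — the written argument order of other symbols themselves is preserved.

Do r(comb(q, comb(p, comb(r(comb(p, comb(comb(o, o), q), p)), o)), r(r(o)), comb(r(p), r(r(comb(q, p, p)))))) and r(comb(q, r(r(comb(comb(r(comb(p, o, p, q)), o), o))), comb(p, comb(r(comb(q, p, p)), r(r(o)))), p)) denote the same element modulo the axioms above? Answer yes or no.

Left:  r(comb(q, comb(p, comb(r(comb(p, comb(comb(o, o), q), p)), o)), r(r(o)), comb(r(p), r(r(comb(q, p, p))))))
  Descend into:  comb(q, comb(p, comb(r(comb(p, comb(comb(o, o), q), p)), o)), r(r(o)), comb(r(p), r(r(comb(q, p, p)))))
  Merge nested applications:  comb(q, p, r(comb(p, comb(comb(o, o), q), p)), o, r(r(o)), r(p), r(r(comb(q, p, p))))
  Canonicalize subterm:  r(comb(p, comb(comb(o, o), q), p))  →  r(comb(p, p, q))
  Simplify inside:  r(r(comb(q, p, p)))  →  r(r(comb(p, p, q)))
  Drop the unit:  drop o
  Order the arguments:  comb(p, q, r(comb(p, p, q)), r(p), r(r(comb(p, p, q))), r(r(o)))
  Reassemble:  r(comb(p, q, r(comb(p, p, q)), r(p), r(r(comb(p, p, q))), r(r(o))))
Right:  r(comb(q, r(r(comb(comb(r(comb(p, o, p, q)), o), o))), comb(p, comb(r(comb(q, p, p)), r(r(o)))), p))
  Focus inside:  comb(q, r(r(comb(comb(r(comb(p, o, p, q)), o), o))), comb(p, comb(r(comb(q, p, p)), r(r(o)))), p)
  Un-nest:  comb(q, r(r(comb(comb(r(comb(p, o, p, q)), o), o))), p, r(comb(q, p, p)), r(r(o)), p)
  Canonicalize subterm:  r(r(comb(comb(r(comb(p, o, p, q)), o), o)))  →  r(r(r(comb(p, p, q))))
  Canonicalize subterm:  r(comb(q, p, p))  →  r(comb(p, p, q))
  Sort arguments:  comb(p, p, q, r(comb(p, p, q)), r(r(o)), r(r(r(comb(p, p, q)))))
  Rebuild:  r(comb(p, p, q, r(comb(p, p, q)), r(r(o)), r(r(r(comb(p, p, q))))))

Answer: no — r(comb(p, q, r(comb(p, p, q)), r(p), r(r(comb(p, p, q))), r(r(o)))) vs r(comb(p, p, q, r(comb(p, p, q)), r(r(o)), r(r(r(comb(p, p, q))))))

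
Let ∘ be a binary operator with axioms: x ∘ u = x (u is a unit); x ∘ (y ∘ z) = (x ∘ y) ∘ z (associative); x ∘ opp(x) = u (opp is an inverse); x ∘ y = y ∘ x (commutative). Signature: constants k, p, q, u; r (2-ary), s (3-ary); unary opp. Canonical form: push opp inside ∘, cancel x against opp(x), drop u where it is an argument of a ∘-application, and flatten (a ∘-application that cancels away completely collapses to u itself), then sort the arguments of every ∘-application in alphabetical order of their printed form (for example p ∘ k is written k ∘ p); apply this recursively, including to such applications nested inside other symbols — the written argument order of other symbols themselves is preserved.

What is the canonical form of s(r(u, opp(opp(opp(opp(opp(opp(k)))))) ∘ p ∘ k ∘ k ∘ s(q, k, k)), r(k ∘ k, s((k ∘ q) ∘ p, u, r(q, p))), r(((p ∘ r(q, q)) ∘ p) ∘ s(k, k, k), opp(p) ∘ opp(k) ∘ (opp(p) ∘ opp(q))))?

Answer: s(r(u, k ∘ k ∘ k ∘ p ∘ s(q, k, k)), r(k ∘ k, s(k ∘ p ∘ q, u, r(q, p))), r(p ∘ p ∘ r(q, q) ∘ s(k, k, k), opp(k) ∘ opp(p) ∘ opp(p) ∘ opp(q)))

Derivation:
Focus inside:  opp(opp(opp(opp(opp(opp(k)))))) ∘ p ∘ k ∘ k ∘ s(q, k, k)
Push opp inside:  distribute opp over ∘ and collapse double opp
Collect:  k ∘ k ∘ k ∘ p ∘ s(q, k, k)
Reassemble:  s(r(u, k ∘ k ∘ k ∘ p ∘ s(q, k, k)), r(k ∘ k, s(k ∘ p ∘ q, u, r(q, p))), r(p ∘ p ∘ r(q, q) ∘ s(k, k, k), opp(k) ∘ opp(p) ∘ opp(p) ∘ opp(q)))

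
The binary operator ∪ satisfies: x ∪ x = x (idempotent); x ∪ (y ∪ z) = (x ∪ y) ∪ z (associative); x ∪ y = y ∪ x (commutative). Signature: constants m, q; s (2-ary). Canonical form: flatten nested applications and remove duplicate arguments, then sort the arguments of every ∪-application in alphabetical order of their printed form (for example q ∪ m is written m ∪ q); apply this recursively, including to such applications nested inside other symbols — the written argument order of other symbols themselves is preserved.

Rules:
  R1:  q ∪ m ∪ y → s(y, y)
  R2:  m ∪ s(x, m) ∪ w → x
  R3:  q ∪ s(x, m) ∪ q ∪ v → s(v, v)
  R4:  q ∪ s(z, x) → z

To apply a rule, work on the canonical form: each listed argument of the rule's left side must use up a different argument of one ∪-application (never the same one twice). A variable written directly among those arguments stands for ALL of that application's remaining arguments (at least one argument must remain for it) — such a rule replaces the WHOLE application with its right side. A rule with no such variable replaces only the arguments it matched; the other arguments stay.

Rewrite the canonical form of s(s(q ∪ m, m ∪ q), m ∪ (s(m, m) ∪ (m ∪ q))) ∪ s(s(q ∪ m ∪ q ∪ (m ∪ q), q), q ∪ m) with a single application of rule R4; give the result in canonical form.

Canonical form:  s(s(m ∪ q, m ∪ q), m ∪ q ∪ s(m, m)) ∪ s(s(m ∪ q, q), m ∪ q)
Match R4:  consume q, s(m, m);  x := m, z := m
Giving:  s(s(m ∪ q, m ∪ q), m) ∪ s(s(m ∪ q, q), m ∪ q)

Answer: s(s(m ∪ q, m ∪ q), m) ∪ s(s(m ∪ q, q), m ∪ q)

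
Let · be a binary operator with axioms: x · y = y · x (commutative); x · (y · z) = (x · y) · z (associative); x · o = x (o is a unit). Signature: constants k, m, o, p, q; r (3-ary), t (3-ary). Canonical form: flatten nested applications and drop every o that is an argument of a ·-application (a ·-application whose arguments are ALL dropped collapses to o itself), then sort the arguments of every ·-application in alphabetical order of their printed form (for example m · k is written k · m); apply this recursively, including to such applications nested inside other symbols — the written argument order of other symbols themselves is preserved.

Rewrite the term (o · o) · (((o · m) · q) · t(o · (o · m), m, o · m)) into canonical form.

Answer: m · q · t(m, m, m)

Derivation:
Un-nest:  o · o · o · m · q · t(o · (o · m), m, o · m)
Canonicalize subterm:  t(o · (o · m), m, o · m)  →  t(m, m, m)
Units out:  drop o (×3)
Sort arguments:  m · q · t(m, m, m)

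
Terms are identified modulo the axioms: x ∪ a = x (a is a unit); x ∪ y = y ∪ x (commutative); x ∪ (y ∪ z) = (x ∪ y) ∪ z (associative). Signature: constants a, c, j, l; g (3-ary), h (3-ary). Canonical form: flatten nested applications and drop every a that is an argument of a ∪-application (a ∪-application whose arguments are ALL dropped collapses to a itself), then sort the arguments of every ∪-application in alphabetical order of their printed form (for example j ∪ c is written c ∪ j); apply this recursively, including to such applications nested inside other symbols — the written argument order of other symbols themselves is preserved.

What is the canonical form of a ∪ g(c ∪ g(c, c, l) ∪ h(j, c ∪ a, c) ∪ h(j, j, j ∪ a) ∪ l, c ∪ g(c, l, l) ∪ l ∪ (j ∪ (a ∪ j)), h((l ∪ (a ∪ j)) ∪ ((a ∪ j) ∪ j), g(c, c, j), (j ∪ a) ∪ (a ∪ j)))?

Answer: g(c ∪ g(c, c, l) ∪ h(j, c, c) ∪ h(j, j, j) ∪ l, c ∪ g(c, l, l) ∪ j ∪ j ∪ l, h(j ∪ j ∪ j ∪ l, g(c, c, j), j ∪ j))

Derivation:
Canonicalize subterm:  g(c ∪ g(c, c, l) ∪ h(j, c ∪ a, c) ∪ h(j, j, j ∪ a) ∪ l, c ∪ g(c, l, l) ∪ l ∪ (j ∪ (a ∪ j)), h((l ∪ (a ∪ j)) ∪ ((a ∪ j) ∪ j), g(c, c, j), (j ∪ a) ∪ (a ∪ j)))  →  g(c ∪ g(c, c, l) ∪ h(j, c, c) ∪ h(j, j, j) ∪ l, c ∪ g(c, l, l) ∪ j ∪ j ∪ l, h(j ∪ j ∪ j ∪ l, g(c, c, j), j ∪ j))
Unit:  drop a
Order the arguments:  g(c ∪ g(c, c, l) ∪ h(j, c, c) ∪ h(j, j, j) ∪ l, c ∪ g(c, l, l) ∪ j ∪ j ∪ l, h(j ∪ j ∪ j ∪ l, g(c, c, j), j ∪ j))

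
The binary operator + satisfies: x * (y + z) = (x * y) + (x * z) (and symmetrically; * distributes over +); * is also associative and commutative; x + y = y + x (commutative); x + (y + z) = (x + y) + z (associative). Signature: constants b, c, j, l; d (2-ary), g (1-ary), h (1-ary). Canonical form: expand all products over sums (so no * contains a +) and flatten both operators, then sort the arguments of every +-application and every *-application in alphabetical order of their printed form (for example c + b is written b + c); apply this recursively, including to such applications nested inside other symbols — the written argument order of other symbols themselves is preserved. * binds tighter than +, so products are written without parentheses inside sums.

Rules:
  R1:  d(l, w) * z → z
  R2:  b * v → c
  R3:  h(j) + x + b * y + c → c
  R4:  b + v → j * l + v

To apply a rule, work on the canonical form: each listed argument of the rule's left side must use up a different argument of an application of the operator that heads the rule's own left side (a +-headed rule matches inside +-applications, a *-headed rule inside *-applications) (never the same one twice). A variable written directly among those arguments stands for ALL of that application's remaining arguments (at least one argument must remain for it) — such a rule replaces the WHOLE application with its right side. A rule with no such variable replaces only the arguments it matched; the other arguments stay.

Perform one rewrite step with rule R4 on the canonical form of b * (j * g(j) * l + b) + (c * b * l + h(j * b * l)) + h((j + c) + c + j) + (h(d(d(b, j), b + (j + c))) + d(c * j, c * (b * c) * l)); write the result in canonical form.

Canonical form:  b * b + b * c * l + b * g(j) * j * l + d(c * j, b * c * c * l) + h(b * j * l) + h(c + c + j + j) + h(d(d(b, j), b + c + j))
R4 matches:  uses b;  v := c + j
The extension variable absorbs all remaining arguments, so the whole application is rewritten.
Giving:  b * b + b * c * l + b * g(j) * j * l + d(c * j, b * c * c * l) + h(b * j * l) + h(c + c + j + j) + h(d(d(b, j), c + j + j * l))

Answer: b * b + b * c * l + b * g(j) * j * l + d(c * j, b * c * c * l) + h(b * j * l) + h(c + c + j + j) + h(d(d(b, j), c + j + j * l))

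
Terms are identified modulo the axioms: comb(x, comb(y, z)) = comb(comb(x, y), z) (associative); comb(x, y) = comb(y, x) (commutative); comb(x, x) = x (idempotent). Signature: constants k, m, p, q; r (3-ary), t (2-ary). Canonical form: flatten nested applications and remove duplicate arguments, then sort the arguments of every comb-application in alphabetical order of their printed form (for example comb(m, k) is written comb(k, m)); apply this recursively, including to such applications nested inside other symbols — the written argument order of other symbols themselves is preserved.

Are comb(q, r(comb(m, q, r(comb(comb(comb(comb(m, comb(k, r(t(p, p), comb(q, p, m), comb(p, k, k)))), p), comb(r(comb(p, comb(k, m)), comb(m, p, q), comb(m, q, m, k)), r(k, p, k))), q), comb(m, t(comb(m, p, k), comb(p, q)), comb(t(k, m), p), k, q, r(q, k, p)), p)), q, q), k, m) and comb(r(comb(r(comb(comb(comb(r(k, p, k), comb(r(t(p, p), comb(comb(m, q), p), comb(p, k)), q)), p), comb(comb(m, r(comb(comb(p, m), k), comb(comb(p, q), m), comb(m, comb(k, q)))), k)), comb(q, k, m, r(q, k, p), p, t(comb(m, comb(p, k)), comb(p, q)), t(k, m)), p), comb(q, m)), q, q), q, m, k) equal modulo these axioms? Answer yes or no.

Left:  comb(q, r(comb(m, q, r(comb(comb(comb(comb(m, comb(k, r(t(p, p), comb(q, p, m), comb(p, k, k)))), p), comb(r(comb(p, comb(k, m)), comb(m, p, q), comb(m, q, m, k)), r(k, p, k))), q), comb(m, t(comb(m, p, k), comb(p, q)), comb(t(k, m), p), k, q, r(q, k, p)), p)), q, q), k, m)
  Simplify inside:  r(comb(m, q, r(comb(comb(comb(comb(m, comb(k, r(t(p, p), comb(q, p, m), comb(p, k, k)))), p), comb(r(comb(p, comb(k, m)), comb(m, p, q), comb(m, q, m, k)), r(k, p, k))), q), comb(m, t(comb(m, p, k), comb(p, q)), comb(t(k, m), p), k, q, r(q, k, p)), p)), q, q)  →  r(comb(m, q, r(comb(k, m, p, q, r(comb(k, m, p), comb(m, p, q), comb(k, m, q)), r(k, p, k), r(t(p, p), comb(m, p, q), comb(k, p))), comb(k, m, p, q, r(q, k, p), t(comb(k, m, p), comb(p, q)), t(k, m)), p)), q, q)
  Sort arguments:  comb(k, m, q, r(comb(m, q, r(comb(k, m, p, q, r(comb(k, m, p), comb(m, p, q), comb(k, m, q)), r(k, p, k), r(t(p, p), comb(m, p, q), comb(k, p))), comb(k, m, p, q, r(q, k, p), t(comb(k, m, p), comb(p, q)), t(k, m)), p)), q, q))
Right:  comb(r(comb(r(comb(comb(comb(r(k, p, k), comb(r(t(p, p), comb(comb(m, q), p), comb(p, k)), q)), p), comb(comb(m, r(comb(comb(p, m), k), comb(comb(p, q), m), comb(m, comb(k, q)))), k)), comb(q, k, m, r(q, k, p), p, t(comb(m, comb(p, k)), comb(p, q)), t(k, m)), p), comb(q, m)), q, q), q, m, k)
  Simplify inside:  r(comb(r(comb(comb(comb(r(k, p, k), comb(r(t(p, p), comb(comb(m, q), p), comb(p, k)), q)), p), comb(comb(m, r(comb(comb(p, m), k), comb(comb(p, q), m), comb(m, comb(k, q)))), k)), comb(q, k, m, r(q, k, p), p, t(comb(m, comb(p, k)), comb(p, q)), t(k, m)), p), comb(q, m)), q, q)  →  r(comb(m, q, r(comb(k, m, p, q, r(comb(k, m, p), comb(m, p, q), comb(k, m, q)), r(k, p, k), r(t(p, p), comb(m, p, q), comb(k, p))), comb(k, m, p, q, r(q, k, p), t(comb(k, m, p), comb(p, q)), t(k, m)), p)), q, q)
  Order the arguments:  comb(k, m, q, r(comb(m, q, r(comb(k, m, p, q, r(comb(k, m, p), comb(m, p, q), comb(k, m, q)), r(k, p, k), r(t(p, p), comb(m, p, q), comb(k, p))), comb(k, m, p, q, r(q, k, p), t(comb(k, m, p), comb(p, q)), t(k, m)), p)), q, q))

Answer: yes — both canonical forms are comb(k, m, q, r(comb(m, q, r(comb(k, m, p, q, r(comb(k, m, p), comb(m, p, q), comb(k, m, q)), r(k, p, k), r(t(p, p), comb(m, p, q), comb(k, p))), comb(k, m, p, q, r(q, k, p), t(comb(k, m, p), comb(p, q)), t(k, m)), p)), q, q))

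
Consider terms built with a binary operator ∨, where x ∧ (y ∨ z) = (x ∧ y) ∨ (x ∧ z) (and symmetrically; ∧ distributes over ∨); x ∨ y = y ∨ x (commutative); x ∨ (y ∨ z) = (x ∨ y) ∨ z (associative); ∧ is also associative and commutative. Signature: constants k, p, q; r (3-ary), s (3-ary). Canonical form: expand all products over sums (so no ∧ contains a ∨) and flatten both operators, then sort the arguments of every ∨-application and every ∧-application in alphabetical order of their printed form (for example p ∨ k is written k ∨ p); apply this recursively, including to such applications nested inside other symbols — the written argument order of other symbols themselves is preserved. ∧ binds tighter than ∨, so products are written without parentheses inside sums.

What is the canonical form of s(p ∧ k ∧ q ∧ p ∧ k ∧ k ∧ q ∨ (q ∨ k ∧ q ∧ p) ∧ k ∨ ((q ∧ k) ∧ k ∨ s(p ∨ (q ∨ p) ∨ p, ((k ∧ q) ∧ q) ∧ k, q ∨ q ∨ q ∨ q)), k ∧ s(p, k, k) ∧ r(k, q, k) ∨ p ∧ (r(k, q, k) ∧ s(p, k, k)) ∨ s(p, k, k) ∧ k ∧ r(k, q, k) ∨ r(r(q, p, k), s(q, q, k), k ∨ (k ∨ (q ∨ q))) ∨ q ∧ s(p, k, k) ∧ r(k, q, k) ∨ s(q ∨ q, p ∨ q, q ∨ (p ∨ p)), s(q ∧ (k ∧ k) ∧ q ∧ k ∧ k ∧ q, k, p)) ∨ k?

Answer: k ∨ s(k ∧ k ∧ k ∧ p ∧ p ∧ q ∧ q ∨ k ∧ k ∧ p ∧ q ∨ k ∧ k ∧ q ∨ k ∧ q ∨ s(p ∨ p ∨ p ∨ q, k ∧ k ∧ q ∧ q, q ∨ q ∨ q ∨ q), k ∧ r(k, q, k) ∧ s(p, k, k) ∨ k ∧ r(k, q, k) ∧ s(p, k, k) ∨ p ∧ r(k, q, k) ∧ s(p, k, k) ∨ q ∧ r(k, q, k) ∧ s(p, k, k) ∨ r(r(q, p, k), s(q, q, k), k ∨ k ∨ q ∨ q) ∨ s(q ∨ q, p ∨ q, p ∨ p ∨ q), s(k ∧ k ∧ k ∧ k ∧ q ∧ q ∧ q, k, p))

Derivation:
Distribute:  s(k ∧ k ∧ k ∧ p ∧ p ∧ q ∧ q ∨ k ∧ k ∧ p ∧ q ∨ k ∧ k ∧ q ∨ k ∧ q ∨ s(p ∨ p ∨ p ∨ q, k ∧ k ∧ q ∧ q, q ∨ q ∨ q ∨ q), k ∧ r(k, q, k) ∧ s(p, k, k) ∨ k ∧ r(k, q, k) ∧ s(p, k, k) ∨ p ∧ r(k, q, k) ∧ s(p, k, k) ∨ q ∧ r(k, q, k) ∧ s(p, k, k) ∨ r(r(q, p, k), s(q, q, k), k ∨ k ∨ q ∨ q) ∨ s(q ∨ q, p ∨ q, p ∨ p ∨ q), s(k ∧ k ∧ k ∧ k ∧ q ∧ q ∧ q, k, p)) ∨ k
Sort arguments:  k ∨ s(k ∧ k ∧ k ∧ p ∧ p ∧ q ∧ q ∨ k ∧ k ∧ p ∧ q ∨ k ∧ k ∧ q ∨ k ∧ q ∨ s(p ∨ p ∨ p ∨ q, k ∧ k ∧ q ∧ q, q ∨ q ∨ q ∨ q), k ∧ r(k, q, k) ∧ s(p, k, k) ∨ k ∧ r(k, q, k) ∧ s(p, k, k) ∨ p ∧ r(k, q, k) ∧ s(p, k, k) ∨ q ∧ r(k, q, k) ∧ s(p, k, k) ∨ r(r(q, p, k), s(q, q, k), k ∨ k ∨ q ∨ q) ∨ s(q ∨ q, p ∨ q, p ∨ p ∨ q), s(k ∧ k ∧ k ∧ k ∧ q ∧ q ∧ q, k, p))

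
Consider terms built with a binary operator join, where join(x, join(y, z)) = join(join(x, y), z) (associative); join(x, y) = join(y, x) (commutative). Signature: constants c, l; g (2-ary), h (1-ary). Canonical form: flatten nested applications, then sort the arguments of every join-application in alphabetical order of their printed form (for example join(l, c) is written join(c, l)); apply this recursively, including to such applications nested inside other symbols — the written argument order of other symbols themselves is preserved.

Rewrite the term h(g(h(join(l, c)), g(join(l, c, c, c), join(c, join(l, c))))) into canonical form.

Answer: h(g(h(join(c, l)), g(join(c, c, c, l), join(c, c, l))))

Derivation:
Descend into:  join(c, join(l, c))
Merge nested applications:  join(c, l, c)
Sort arguments:  join(c, c, l)
Reassemble:  h(g(h(join(c, l)), g(join(c, c, c, l), join(c, c, l))))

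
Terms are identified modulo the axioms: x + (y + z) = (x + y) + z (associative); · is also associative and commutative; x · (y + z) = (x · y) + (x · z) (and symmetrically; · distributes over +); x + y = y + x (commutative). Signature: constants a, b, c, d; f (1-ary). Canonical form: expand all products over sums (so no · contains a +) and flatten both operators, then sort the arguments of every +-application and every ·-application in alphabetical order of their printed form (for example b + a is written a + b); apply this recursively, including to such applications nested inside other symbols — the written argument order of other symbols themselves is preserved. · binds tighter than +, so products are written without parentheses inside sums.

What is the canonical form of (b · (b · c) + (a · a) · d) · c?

Answer: a · a · c · d + b · b · c · c

Derivation:
Distribute:  b · b · c · c + a · a · c · d
Sort:  a · a · c · d + b · b · c · c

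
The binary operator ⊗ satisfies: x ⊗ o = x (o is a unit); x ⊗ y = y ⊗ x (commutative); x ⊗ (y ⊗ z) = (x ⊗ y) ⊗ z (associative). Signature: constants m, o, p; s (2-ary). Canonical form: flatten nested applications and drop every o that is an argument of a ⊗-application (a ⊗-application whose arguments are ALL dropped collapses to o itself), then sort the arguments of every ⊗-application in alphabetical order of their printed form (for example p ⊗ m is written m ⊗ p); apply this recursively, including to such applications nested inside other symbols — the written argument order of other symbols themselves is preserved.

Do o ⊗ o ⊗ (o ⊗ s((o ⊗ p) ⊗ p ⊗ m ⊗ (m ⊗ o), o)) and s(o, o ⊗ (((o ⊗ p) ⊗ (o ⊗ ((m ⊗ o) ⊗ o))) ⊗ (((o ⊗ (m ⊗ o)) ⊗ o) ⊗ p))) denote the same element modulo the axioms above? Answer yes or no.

Left:  o ⊗ o ⊗ (o ⊗ s((o ⊗ p) ⊗ p ⊗ m ⊗ (m ⊗ o), o))
  Un-nest:  o ⊗ o ⊗ o ⊗ s((o ⊗ p) ⊗ p ⊗ m ⊗ (m ⊗ o), o)
  Inside:  s((o ⊗ p) ⊗ p ⊗ m ⊗ (m ⊗ o), o)  →  s(m ⊗ m ⊗ p ⊗ p, o)
  Units out:  drop o (×3)
  Sort arguments:  s(m ⊗ m ⊗ p ⊗ p, o)
Right:  s(o, o ⊗ (((o ⊗ p) ⊗ (o ⊗ ((m ⊗ o) ⊗ o))) ⊗ (((o ⊗ (m ⊗ o)) ⊗ o) ⊗ p)))
  Focus inside:  o ⊗ (((o ⊗ p) ⊗ (o ⊗ ((m ⊗ o) ⊗ o))) ⊗ (((o ⊗ (m ⊗ o)) ⊗ o) ⊗ p))
  Merge nested applications:  o ⊗ o ⊗ p ⊗ o ⊗ m ⊗ o ⊗ o ⊗ o ⊗ m ⊗ o ⊗ o ⊗ p
  Unit:  drop o (×8)
  Sort:  m ⊗ m ⊗ p ⊗ p
  Reassemble:  s(o, m ⊗ m ⊗ p ⊗ p)

Answer: no — s(m ⊗ m ⊗ p ⊗ p, o) vs s(o, m ⊗ m ⊗ p ⊗ p)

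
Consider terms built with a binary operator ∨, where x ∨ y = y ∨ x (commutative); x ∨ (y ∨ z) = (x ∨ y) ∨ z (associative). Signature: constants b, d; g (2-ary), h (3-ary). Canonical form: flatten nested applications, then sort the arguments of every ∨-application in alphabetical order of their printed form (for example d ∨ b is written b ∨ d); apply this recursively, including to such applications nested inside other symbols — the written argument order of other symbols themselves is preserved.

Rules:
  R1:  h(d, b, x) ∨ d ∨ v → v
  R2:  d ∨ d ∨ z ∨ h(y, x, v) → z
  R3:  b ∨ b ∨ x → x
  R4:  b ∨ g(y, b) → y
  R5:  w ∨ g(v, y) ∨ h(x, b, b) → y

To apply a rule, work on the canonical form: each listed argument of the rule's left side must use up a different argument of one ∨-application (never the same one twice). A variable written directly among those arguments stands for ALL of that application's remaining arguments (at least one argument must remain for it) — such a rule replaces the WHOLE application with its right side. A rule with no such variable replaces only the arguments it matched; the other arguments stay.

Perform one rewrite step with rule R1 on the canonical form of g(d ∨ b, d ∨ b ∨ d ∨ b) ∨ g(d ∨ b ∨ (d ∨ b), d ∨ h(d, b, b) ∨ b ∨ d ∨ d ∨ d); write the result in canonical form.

Answer: g(b ∨ b ∨ d ∨ d, b ∨ d ∨ d ∨ d) ∨ g(b ∨ d, b ∨ b ∨ d ∨ d)

Derivation:
Canonical form:  g(b ∨ b ∨ d ∨ d, b ∨ d ∨ d ∨ d ∨ d ∨ h(d, b, b)) ∨ g(b ∨ d, b ∨ b ∨ d ∨ d)
Match R1:  consume d, h(d, b, b);  v := b ∨ d ∨ d ∨ d, x := b
Every leftover argument binds to the variable; the entire application is replaced.
Giving:  g(b ∨ b ∨ d ∨ d, b ∨ d ∨ d ∨ d) ∨ g(b ∨ d, b ∨ b ∨ d ∨ d)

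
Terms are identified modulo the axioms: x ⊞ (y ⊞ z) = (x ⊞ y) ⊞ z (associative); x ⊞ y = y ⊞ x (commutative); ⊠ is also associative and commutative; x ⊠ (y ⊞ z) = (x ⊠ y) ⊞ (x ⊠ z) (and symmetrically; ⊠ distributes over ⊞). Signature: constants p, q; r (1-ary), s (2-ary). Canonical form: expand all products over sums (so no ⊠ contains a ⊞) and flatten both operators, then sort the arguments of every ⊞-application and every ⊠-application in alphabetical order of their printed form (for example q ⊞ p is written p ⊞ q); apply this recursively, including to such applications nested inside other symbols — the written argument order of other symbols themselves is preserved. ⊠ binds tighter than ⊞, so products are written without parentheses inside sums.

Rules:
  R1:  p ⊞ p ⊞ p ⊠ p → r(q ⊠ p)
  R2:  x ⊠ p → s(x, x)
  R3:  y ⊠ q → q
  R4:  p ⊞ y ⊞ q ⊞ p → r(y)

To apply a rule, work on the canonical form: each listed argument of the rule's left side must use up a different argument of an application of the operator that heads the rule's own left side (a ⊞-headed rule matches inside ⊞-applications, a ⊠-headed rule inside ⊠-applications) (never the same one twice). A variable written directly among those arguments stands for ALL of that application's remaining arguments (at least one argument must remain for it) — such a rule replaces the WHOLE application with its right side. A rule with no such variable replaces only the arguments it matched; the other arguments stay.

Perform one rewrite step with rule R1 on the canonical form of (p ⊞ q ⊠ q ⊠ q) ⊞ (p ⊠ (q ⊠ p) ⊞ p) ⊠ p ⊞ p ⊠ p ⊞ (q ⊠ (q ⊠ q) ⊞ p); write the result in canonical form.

Answer: p ⊠ p ⊞ p ⊠ p ⊠ p ⊠ q ⊞ q ⊠ q ⊠ q ⊞ q ⊠ q ⊠ q ⊞ r(p ⊠ q)

Derivation:
Canonical form:  p ⊞ p ⊞ p ⊠ p ⊞ p ⊠ p ⊞ p ⊠ p ⊠ p ⊠ q ⊞ q ⊠ q ⊠ q ⊞ q ⊠ q ⊠ q
R1 matches:  uses p, p, p ⊠ p
New term:  p ⊠ p ⊞ p ⊠ p ⊠ p ⊠ q ⊞ q ⊠ q ⊠ q ⊞ q ⊠ q ⊠ q ⊞ r(p ⊠ q)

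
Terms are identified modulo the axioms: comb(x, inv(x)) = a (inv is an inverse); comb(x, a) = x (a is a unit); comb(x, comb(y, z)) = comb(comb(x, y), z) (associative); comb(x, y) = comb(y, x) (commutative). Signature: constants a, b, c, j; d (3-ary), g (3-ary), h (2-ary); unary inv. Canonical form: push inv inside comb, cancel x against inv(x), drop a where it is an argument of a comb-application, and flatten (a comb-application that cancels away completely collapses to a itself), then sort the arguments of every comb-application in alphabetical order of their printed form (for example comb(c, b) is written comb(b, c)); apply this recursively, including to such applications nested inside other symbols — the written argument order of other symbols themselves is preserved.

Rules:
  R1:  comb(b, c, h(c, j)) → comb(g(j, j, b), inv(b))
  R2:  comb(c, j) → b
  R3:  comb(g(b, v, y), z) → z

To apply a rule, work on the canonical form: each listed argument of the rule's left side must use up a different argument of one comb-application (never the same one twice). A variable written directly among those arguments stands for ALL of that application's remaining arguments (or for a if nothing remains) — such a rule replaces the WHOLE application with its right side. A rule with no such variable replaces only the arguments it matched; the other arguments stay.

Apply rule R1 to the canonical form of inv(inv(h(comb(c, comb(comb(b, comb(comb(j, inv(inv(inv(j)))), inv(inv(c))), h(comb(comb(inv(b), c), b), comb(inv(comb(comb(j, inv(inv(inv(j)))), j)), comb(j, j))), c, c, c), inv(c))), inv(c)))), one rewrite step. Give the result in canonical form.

Answer: h(comb(c, c, c, g(j, j, b), inv(b)), inv(c))

Derivation:
Canonical form:  h(comb(b, c, c, c, c, h(c, j)), inv(c))
R1 matches:  uses b, c, h(c, j)
New term:  h(comb(c, c, c, g(j, j, b), inv(b)), inv(c))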